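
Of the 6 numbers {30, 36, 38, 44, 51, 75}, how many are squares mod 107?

(30/107) = +1 → QR.
(36/107) = +1 → QR.
(38/107) = -1 → non-residue.
(44/107) = +1 → QR.
(51/107) = -1 → non-residue.
(75/107) = +1 → QR.
Total quadratic residues among the 6: 4.

4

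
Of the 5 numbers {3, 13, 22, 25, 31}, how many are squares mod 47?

2

(3/47) = +1 → QR.
(13/47) = -1 → non-residue.
(22/47) = -1 → non-residue.
(25/47) = +1 → QR.
(31/47) = -1 → non-residue.
Total quadratic residues among the 5: 2.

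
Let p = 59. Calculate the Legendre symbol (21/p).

1

Reciprocity: 21 ≡ 1 and 59 ≡ 3 (mod 4), so (21/59) = +(59/21).
Reduce top mod 21: now compute (17/21).
Reciprocity: 17 ≡ 1 and 21 ≡ 1 (mod 4), so (17/21) = +(21/17).
Reduce top mod 17: now compute (4/17).
Pull out 2^2: since 17 ≡ 1 (mod 8), (2/17) = +1, so (2/17)^2 = +1.
Reached (1/17) = 1. Collecting the sign flips along the way, the symbol is +1.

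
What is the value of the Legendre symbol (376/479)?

-1

Pull out 2^3: since 479 ≡ 7 (mod 8), (2/479) = +1, so (2/479)^3 = +1.
Reciprocity: 47 ≡ 3 and 479 ≡ 3 (mod 4), so (47/479) = −(479/47).
Reduce top mod 47: now compute (9/47).
Reciprocity: 9 ≡ 1 and 47 ≡ 3 (mod 4), so (9/47) = +(47/9).
Reduce top mod 9: now compute (2/9).
Pull out 2: since 9 ≡ 1 (mod 8), (2/9) = +1.
Reached (1/9) = 1. Collecting the sign flips along the way, the symbol is -1.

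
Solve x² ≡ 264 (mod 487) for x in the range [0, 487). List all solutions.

Since 487 ≡ 3 (mod 4), a square root of 264 is 264^((487+1)/4) = 264^122 mod 487.
Repeated squaring: 264^2≡55, 264^4≡103, 264^8≡382, 264^16≡311, 264^32≡295, 264^64≡339 (mod 487).
264^122 = 264^(64+32+16+8+2) ≡ 400 (mod 487).
Check: 400² = 160000 ≡ 264 (mod 487). The two roots are 87 and 400.

87, 400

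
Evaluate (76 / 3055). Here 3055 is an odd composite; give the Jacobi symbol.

1

Pull out 2^2: since 3055 ≡ 7 (mod 8), (2/3055) = +1, so (2/3055)^2 = +1.
Reciprocity: 19 ≡ 3 and 3055 ≡ 3 (mod 4), so (19/3055) = −(3055/19).
Reduce top mod 19: now compute (15/19).
Reciprocity: 15 ≡ 3 and 19 ≡ 3 (mod 4), so (15/19) = −(19/15).
Reduce top mod 15: now compute (4/15).
Pull out 2^2: since 15 ≡ 7 (mod 8), (2/15) = +1, so (2/15)^2 = +1.
Reached (1/15) = 1. Collecting the sign flips along the way, the symbol is +1.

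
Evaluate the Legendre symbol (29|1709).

-1

Reciprocity: 29 ≡ 1 and 1709 ≡ 1 (mod 4), so (29/1709) = +(1709/29).
Reduce top mod 29: now compute (27/29).
Reciprocity: 27 ≡ 3 and 29 ≡ 1 (mod 4), so (27/29) = +(29/27).
Reduce top mod 27: now compute (2/27).
Pull out 2: since 27 ≡ 3 (mod 8), (2/27) = -1.
Reached (1/27) = 1. Collecting the sign flips along the way, the symbol is -1.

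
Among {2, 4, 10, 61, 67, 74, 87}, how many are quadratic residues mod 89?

(2/89) = +1 → QR.
(4/89) = +1 → QR.
(10/89) = +1 → QR.
(61/89) = -1 → non-residue.
(67/89) = +1 → QR.
(74/89) = -1 → non-residue.
(87/89) = +1 → QR.
Total quadratic residues among the 7: 5.

5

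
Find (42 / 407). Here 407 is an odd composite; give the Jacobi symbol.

-1

Pull out 2: since 407 ≡ 7 (mod 8), (2/407) = +1.
Reciprocity: 21 ≡ 1 and 407 ≡ 3 (mod 4), so (21/407) = +(407/21).
Reduce top mod 21: now compute (8/21).
Pull out 2^3: since 21 ≡ 5 (mod 8), (2/21) = -1, so (2/21)^3 = -1.
Reached (1/21) = 1. Collecting the sign flips along the way, the symbol is -1.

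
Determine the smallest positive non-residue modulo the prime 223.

(2/223) = +1, so 2 is a residue.
(3/223) = −1, so 3 is the smallest positive non-residue mod 223.

3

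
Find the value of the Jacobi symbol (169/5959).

1

Reciprocity: 169 ≡ 1 and 5959 ≡ 3 (mod 4), so (169/5959) = +(5959/169).
Reduce top mod 169: now compute (44/169).
Pull out 2^2: since 169 ≡ 1 (mod 8), (2/169) = +1, so (2/169)^2 = +1.
Reciprocity: 11 ≡ 3 and 169 ≡ 1 (mod 4), so (11/169) = +(169/11).
Reduce top mod 11: now compute (4/11).
Pull out 2^2: since 11 ≡ 3 (mod 8), (2/11) = -1, so (2/11)^2 = +1.
Reached (1/11) = 1. Collecting the sign flips along the way, the symbol is +1.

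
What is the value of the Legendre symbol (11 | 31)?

-1

Euler's criterion: (11/31) ≡ 11^15 (mod 31).
11^2 ≡ 28 (mod 31)
11^4 ≡ 9 (mod 31)
11^8 ≡ 19 (mod 31)
11^15 = 11^(8+4+2+1) ≡ 30 (mod 31).
Result is 30 ≡ −1, so (11/31) = −1.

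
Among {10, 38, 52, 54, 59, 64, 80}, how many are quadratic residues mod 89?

(10/89) = +1 → QR.
(38/89) = -1 → non-residue.
(52/89) = -1 → non-residue.
(54/89) = -1 → non-residue.
(59/89) = -1 → non-residue.
(64/89) = +1 → QR.
(80/89) = +1 → QR.
Total quadratic residues among the 7: 3.

3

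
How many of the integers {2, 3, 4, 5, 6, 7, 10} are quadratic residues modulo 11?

(2/11) = -1 → non-residue.
(3/11) = +1 → QR.
(4/11) = +1 → QR.
(5/11) = +1 → QR.
(6/11) = -1 → non-residue.
(7/11) = -1 → non-residue.
(10/11) = -1 → non-residue.
Total quadratic residues among the 7: 3.

3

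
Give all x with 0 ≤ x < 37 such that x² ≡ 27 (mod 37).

8, 29

37 ≡ 1 (mod 4), so we find a root by search.
Trying successive values, 8² = 64 ≡ 27 (mod 37). The other root is 37 − 8 = 29.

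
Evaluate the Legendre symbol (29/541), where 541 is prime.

Euler's criterion: (29/541) ≡ 29^270 (mod 541).
29^2 ≡ 300 (mod 541)
29^4 ≡ 194 (mod 541)
29^8 ≡ 307 (mod 541)
29^16 ≡ 115 (mod 541)
29^32 ≡ 241 (mod 541)
29^64 ≡ 194 (mod 541)
29^128 ≡ 307 (mod 541)
29^256 ≡ 115 (mod 541)
29^270 = 29^(256+8+4+2) ≡ 540 (mod 541).
Result is 540 ≡ −1, so (29/541) = −1.

-1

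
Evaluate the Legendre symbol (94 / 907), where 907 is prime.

Pull out 2: since 907 ≡ 3 (mod 8), (2/907) = -1.
Reciprocity: 47 ≡ 3 and 907 ≡ 3 (mod 4), so (47/907) = −(907/47).
Reduce top mod 47: now compute (14/47).
Pull out 2: since 47 ≡ 7 (mod 8), (2/47) = +1.
Reciprocity: 7 ≡ 3 and 47 ≡ 3 (mod 4), so (7/47) = −(47/7).
Reduce top mod 7: now compute (5/7).
Reciprocity: 5 ≡ 1 and 7 ≡ 3 (mod 4), so (5/7) = +(7/5).
Reduce top mod 5: now compute (2/5).
Pull out 2: since 5 ≡ 5 (mod 8), (2/5) = -1.
Reached (1/5) = 1. Collecting the sign flips along the way, the symbol is +1.

1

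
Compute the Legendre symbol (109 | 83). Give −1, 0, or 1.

Euler's criterion: (109/83) ≡ 26^41 (mod 83).
26^2 ≡ 12 (mod 83)
26^4 ≡ 61 (mod 83)
26^8 ≡ 69 (mod 83)
26^16 ≡ 30 (mod 83)
26^32 ≡ 70 (mod 83)
26^41 = 26^(32+8+1) ≡ 1 (mod 83).
Result is 1, so (109/83) = 1.

1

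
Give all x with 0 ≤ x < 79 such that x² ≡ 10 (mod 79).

Since 79 ≡ 3 (mod 4), a square root of 10 is 10^((79+1)/4) = 10^20 mod 79.
Repeated squaring: 10^2≡21, 10^4≡46, 10^8≡62, 10^16≡52 (mod 79).
10^20 = 10^(16+4) ≡ 22 (mod 79).
Check: 22² = 484 ≡ 10 (mod 79). The two roots are 22 and 57.

22, 57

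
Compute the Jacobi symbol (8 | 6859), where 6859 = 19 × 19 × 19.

Pull out 2^3: since 6859 ≡ 3 (mod 8), (2/6859) = -1, so (2/6859)^3 = -1.
Reached (1/6859) = 1. Collecting the sign flips along the way, the symbol is -1.

-1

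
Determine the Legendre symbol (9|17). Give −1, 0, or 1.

1

Euler's criterion: (9/17) ≡ 9^8 (mod 17).
9^2 ≡ 13 (mod 17)
9^4 ≡ 16 (mod 17)
9^8 ≡ 1 (mod 17)
9^8 = 9^(8) ≡ 1 (mod 17).
Result is 1, so (9/17) = 1.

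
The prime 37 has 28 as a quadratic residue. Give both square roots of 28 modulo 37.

18, 19

37 ≡ 1 (mod 4), so we find a root by search.
Trying successive values, 18² = 324 ≡ 28 (mod 37). The other root is 37 − 18 = 19.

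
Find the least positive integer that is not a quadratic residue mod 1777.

5

(2/1777) = +1, so 2 is a residue.
(3/1777) = +1, so 3 is a residue.
(4/1777) = +1, so 4 is a residue.
(5/1777) = −1, so 5 is the smallest positive non-residue mod 1777.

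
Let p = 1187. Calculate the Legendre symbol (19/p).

Reciprocity: 19 ≡ 3 and 1187 ≡ 3 (mod 4), so (19/1187) = −(1187/19).
Reduce top mod 19: now compute (9/19).
Reciprocity: 9 ≡ 1 and 19 ≡ 3 (mod 4), so (9/19) = +(19/9).
Reduce top mod 9: now compute (1/9).
Reached (1/9) = 1. Collecting the sign flips along the way, the symbol is -1.

-1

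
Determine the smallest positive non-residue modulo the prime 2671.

(2/2671) = +1, so 2 is a residue.
(3/2671) = −1, so 3 is the smallest positive non-residue mod 2671.

3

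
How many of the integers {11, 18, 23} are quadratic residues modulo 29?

1

(11/29) = -1 → non-residue.
(18/29) = -1 → non-residue.
(23/29) = +1 → QR.
Total quadratic residues among the 3: 1.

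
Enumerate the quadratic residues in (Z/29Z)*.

1, 4, 5, 6, 7, 9, 13, 16, 20, 22, 23, 24, 25, 28

Square k = 1,…,14 (k and 29−k give the same square):
1²=1, 2²=4, 3²=9, 4²=16, 5²=25, 6²≡7, 7²≡20, 8²≡6, 9²≡23, 10²≡13, 11²≡5, 12²≡28, 13²≡24, 14²≡22 (mod 29).
So the quadratic residues mod 29 are {1, 4, 5, 6, 7, 9, 13, 16, 20, 22, 23, 24, 25, 28}.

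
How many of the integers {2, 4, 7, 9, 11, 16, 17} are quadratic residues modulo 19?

(2/19) = -1 → non-residue.
(4/19) = +1 → QR.
(7/19) = +1 → QR.
(9/19) = +1 → QR.
(11/19) = +1 → QR.
(16/19) = +1 → QR.
(17/19) = +1 → QR.
Total quadratic residues among the 7: 6.

6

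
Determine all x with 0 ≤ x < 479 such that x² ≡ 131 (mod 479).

33, 446

Since 479 ≡ 3 (mod 4), a square root of 131 is 131^((479+1)/4) = 131^120 mod 479.
Repeated squaring: 131^2≡396, 131^4≡183, 131^8≡438, 131^16≡244, 131^32≡140, 131^64≡440 (mod 479).
131^120 = 131^(64+32+16+8) ≡ 33 (mod 479).
Check: 33² = 1089 ≡ 131 (mod 479). The two roots are 33 and 446.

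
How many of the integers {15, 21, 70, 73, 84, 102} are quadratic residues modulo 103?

1

(15/103) = +1 → QR.
(21/103) = -1 → non-residue.
(70/103) = -1 → non-residue.
(73/103) = -1 → non-residue.
(84/103) = -1 → non-residue.
(102/103) = -1 → non-residue.
Total quadratic residues among the 6: 1.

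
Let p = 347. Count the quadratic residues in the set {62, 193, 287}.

1

(62/347) = -1 → non-residue.
(193/347) = -1 → non-residue.
(287/347) = +1 → QR.
Total quadratic residues among the 3: 1.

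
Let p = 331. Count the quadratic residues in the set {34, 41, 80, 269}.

2

(34/331) = -1 → non-residue.
(41/331) = -1 → non-residue.
(80/331) = +1 → QR.
(269/331) = +1 → QR.
Total quadratic residues among the 4: 2.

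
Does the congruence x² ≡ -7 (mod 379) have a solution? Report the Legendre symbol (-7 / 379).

1

Euler's criterion: (-7/379) ≡ 372^189 (mod 379).
372^2 ≡ 49 (mod 379)
372^4 ≡ 127 (mod 379)
372^8 ≡ 211 (mod 379)
372^16 ≡ 178 (mod 379)
372^32 ≡ 227 (mod 379)
372^64 ≡ 364 (mod 379)
372^128 ≡ 225 (mod 379)
372^189 = 372^(128+32+16+8+4+1) ≡ 1 (mod 379).
Result is 1, so (-7/379) = 1.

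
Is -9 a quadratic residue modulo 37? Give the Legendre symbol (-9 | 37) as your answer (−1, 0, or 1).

1

Euler's criterion: (-9/37) ≡ 28^18 (mod 37).
28^2 ≡ 7 (mod 37)
28^4 ≡ 12 (mod 37)
28^8 ≡ 33 (mod 37)
28^16 ≡ 16 (mod 37)
28^18 = 28^(16+2) ≡ 1 (mod 37).
Result is 1, so (-9/37) = 1.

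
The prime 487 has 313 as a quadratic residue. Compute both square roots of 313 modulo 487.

Since 487 ≡ 3 (mod 4), a square root of 313 is 313^((487+1)/4) = 313^122 mod 487.
Repeated squaring: 313^2≡82, 313^4≡393, 313^8≡70, 313^16≡30, 313^32≡413, 313^64≡119 (mod 487).
313^122 = 313^(64+32+16+8+2) ≡ 128 (mod 487).
Check: 128² = 16384 ≡ 313 (mod 487). The two roots are 128 and 359.

128, 359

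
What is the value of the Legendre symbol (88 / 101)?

Pull out 2^3: since 101 ≡ 5 (mod 8), (2/101) = -1, so (2/101)^3 = -1.
Reciprocity: 11 ≡ 3 and 101 ≡ 1 (mod 4), so (11/101) = +(101/11).
Reduce top mod 11: now compute (2/11).
Pull out 2: since 11 ≡ 3 (mod 8), (2/11) = -1.
Reached (1/11) = 1. Collecting the sign flips along the way, the symbol is +1.

1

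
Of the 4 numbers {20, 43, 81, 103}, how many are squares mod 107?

1

(20/107) = -1 → non-residue.
(43/107) = -1 → non-residue.
(81/107) = +1 → QR.
(103/107) = -1 → non-residue.
Total quadratic residues among the 4: 1.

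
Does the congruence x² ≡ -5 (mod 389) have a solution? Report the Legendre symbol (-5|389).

1

Euler's criterion: (-5/389) ≡ 384^194 (mod 389).
384^2 ≡ 25 (mod 389)
384^4 ≡ 236 (mod 389)
384^8 ≡ 69 (mod 389)
384^16 ≡ 93 (mod 389)
384^32 ≡ 91 (mod 389)
384^64 ≡ 112 (mod 389)
384^128 ≡ 96 (mod 389)
384^194 = 384^(128+64+2) ≡ 1 (mod 389).
Result is 1, so (-5/389) = 1.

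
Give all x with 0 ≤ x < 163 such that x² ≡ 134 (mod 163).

42, 121

Since 163 ≡ 3 (mod 4), a square root of 134 is 134^((163+1)/4) = 134^41 mod 163.
Repeated squaring: 134^2≡26, 134^4≡24, 134^8≡87, 134^16≡71, 134^32≡151 (mod 163).
134^41 = 134^(32+8+1) ≡ 121 (mod 163).
Check: 121² = 14641 ≡ 134 (mod 163). The two roots are 42 and 121.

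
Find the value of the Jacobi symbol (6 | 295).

Pull out 2: since 295 ≡ 7 (mod 8), (2/295) = +1.
Reciprocity: 3 ≡ 3 and 295 ≡ 3 (mod 4), so (3/295) = −(295/3).
Reduce top mod 3: now compute (1/3).
Reached (1/3) = 1. Collecting the sign flips along the way, the symbol is -1.

-1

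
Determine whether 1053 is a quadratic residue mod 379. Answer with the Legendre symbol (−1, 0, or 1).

-1

First reduce: 1053 ≡ 295 (mod 379).
Reciprocity: 295 ≡ 3 and 379 ≡ 3 (mod 4), so (295/379) = −(379/295).
Reduce top mod 295: now compute (84/295).
Pull out 2^2: since 295 ≡ 7 (mod 8), (2/295) = +1, so (2/295)^2 = +1.
Reciprocity: 21 ≡ 1 and 295 ≡ 3 (mod 4), so (21/295) = +(295/21).
Reduce top mod 21: now compute (1/21).
Reached (1/21) = 1. Collecting the sign flips along the way, the symbol is -1.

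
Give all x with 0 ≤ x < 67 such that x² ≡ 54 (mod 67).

Since 67 ≡ 3 (mod 4), a square root of 54 is 54^((67+1)/4) = 54^17 mod 67.
Repeated squaring: 54^2≡35, 54^4≡19, 54^8≡26, 54^16≡6 (mod 67).
54^17 = 54^(16+1) ≡ 56 (mod 67).
Check: 56² = 3136 ≡ 54 (mod 67). The two roots are 11 and 56.

11, 56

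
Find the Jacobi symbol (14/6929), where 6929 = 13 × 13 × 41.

Pull out 2: since 6929 ≡ 1 (mod 8), (2/6929) = +1.
Reciprocity: 7 ≡ 3 and 6929 ≡ 1 (mod 4), so (7/6929) = +(6929/7).
Reduce top mod 7: now compute (6/7).
Pull out 2: since 7 ≡ 7 (mod 8), (2/7) = +1.
Reciprocity: 3 ≡ 3 and 7 ≡ 3 (mod 4), so (3/7) = −(7/3).
Reduce top mod 3: now compute (1/3).
Reached (1/3) = 1. Collecting the sign flips along the way, the symbol is -1.

-1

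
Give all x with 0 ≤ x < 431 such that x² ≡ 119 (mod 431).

Since 431 ≡ 3 (mod 4), a square root of 119 is 119^((431+1)/4) = 119^108 mod 431.
Repeated squaring: 119^2≡369, 119^4≡396, 119^8≡363, 119^16≡314, 119^32≡328, 119^64≡265 (mod 431).
119^108 = 119^(64+32+8+4) ≡ 375 (mod 431).
Check: 375² = 140625 ≡ 119 (mod 431). The two roots are 56 and 375.

56, 375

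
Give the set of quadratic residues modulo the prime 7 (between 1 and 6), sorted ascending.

1,2,4

Square k = 1,…,3 (k and 7−k give the same square):
1²=1, 2²=4, 3²≡2 (mod 7).
So the quadratic residues mod 7 are {1, 2, 4}.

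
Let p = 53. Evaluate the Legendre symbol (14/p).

Pull out 2: since 53 ≡ 5 (mod 8), (2/53) = -1.
Reciprocity: 7 ≡ 3 and 53 ≡ 1 (mod 4), so (7/53) = +(53/7).
Reduce top mod 7: now compute (4/7).
Pull out 2^2: since 7 ≡ 7 (mod 8), (2/7) = +1, so (2/7)^2 = +1.
Reached (1/7) = 1. Collecting the sign flips along the way, the symbol is -1.

-1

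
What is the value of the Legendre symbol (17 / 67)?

Reciprocity: 17 ≡ 1 and 67 ≡ 3 (mod 4), so (17/67) = +(67/17).
Reduce top mod 17: now compute (16/17).
Pull out 2^4: since 17 ≡ 1 (mod 8), (2/17) = +1, so (2/17)^4 = +1.
Reached (1/17) = 1. Collecting the sign flips along the way, the symbol is +1.

1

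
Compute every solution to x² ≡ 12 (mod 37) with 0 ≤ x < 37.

37 ≡ 1 (mod 4), so we find a root by search.
Trying successive values, 7² = 49 ≡ 12 (mod 37). The other root is 37 − 7 = 30.

7, 30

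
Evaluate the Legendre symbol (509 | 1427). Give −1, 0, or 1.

Reciprocity: 509 ≡ 1 and 1427 ≡ 3 (mod 4), so (509/1427) = +(1427/509).
Reduce top mod 509: now compute (409/509).
Reciprocity: 409 ≡ 1 and 509 ≡ 1 (mod 4), so (409/509) = +(509/409).
Reduce top mod 409: now compute (100/409).
Pull out 2^2: since 409 ≡ 1 (mod 8), (2/409) = +1, so (2/409)^2 = +1.
Reciprocity: 25 ≡ 1 and 409 ≡ 1 (mod 4), so (25/409) = +(409/25).
Reduce top mod 25: now compute (9/25).
Reciprocity: 9 ≡ 1 and 25 ≡ 1 (mod 4), so (9/25) = +(25/9).
Reduce top mod 9: now compute (7/9).
Reciprocity: 7 ≡ 3 and 9 ≡ 1 (mod 4), so (7/9) = +(9/7).
Reduce top mod 7: now compute (2/7).
Pull out 2: since 7 ≡ 7 (mod 8), (2/7) = +1.
Reached (1/7) = 1. Collecting the sign flips along the way, the symbol is +1.

1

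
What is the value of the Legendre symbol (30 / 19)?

Euler's criterion: (30/19) ≡ 11^9 (mod 19).
11^2 ≡ 7 (mod 19)
11^4 ≡ 11 (mod 19)
11^8 ≡ 7 (mod 19)
11^9 = 11^(8+1) ≡ 1 (mod 19).
Result is 1, so (30/19) = 1.

1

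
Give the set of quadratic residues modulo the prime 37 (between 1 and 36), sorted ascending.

1 3 4 7 9 10 11 12 16 21 25 26 27 28 30 33 34 36

Square k = 1,…,18 (k and 37−k give the same square):
1²=1, 2²=4, 3²=9, 4²=16, 5²=25, 6²=36, 7²≡12, 8²≡27, 9²≡7, 10²≡26, 11²≡10, 12²≡33, 13²≡21, 14²≡11, 15²≡3, 16²≡34, 17²≡30, 18²≡28 (mod 37).
So the quadratic residues mod 37 are {1, 3, 4, 7, 9, 10, 11, 12, 16, 21, 25, 26, 27, 28, 30, 33, 34, 36}.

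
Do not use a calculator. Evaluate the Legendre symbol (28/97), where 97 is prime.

-1

Pull out 2^2: since 97 ≡ 1 (mod 8), (2/97) = +1, so (2/97)^2 = +1.
Reciprocity: 7 ≡ 3 and 97 ≡ 1 (mod 4), so (7/97) = +(97/7).
Reduce top mod 7: now compute (6/7).
Pull out 2: since 7 ≡ 7 (mod 8), (2/7) = +1.
Reciprocity: 3 ≡ 3 and 7 ≡ 3 (mod 4), so (3/7) = −(7/3).
Reduce top mod 3: now compute (1/3).
Reached (1/3) = 1. Collecting the sign flips along the way, the symbol is -1.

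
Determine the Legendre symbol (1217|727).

Euler's criterion: (1217/727) ≡ 490^363 (mod 727).
490^2 ≡ 190 (mod 727)
490^4 ≡ 477 (mod 727)
490^8 ≡ 705 (mod 727)
490^16 ≡ 484 (mod 727)
490^32 ≡ 162 (mod 727)
490^64 ≡ 72 (mod 727)
490^128 ≡ 95 (mod 727)
490^256 ≡ 301 (mod 727)
490^363 = 490^(256+64+32+8+2+1) ≡ 726 (mod 727).
Result is 726 ≡ −1, so (1217/727) = −1.

-1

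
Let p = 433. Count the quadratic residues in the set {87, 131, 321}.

0

(87/433) = -1 → non-residue.
(131/433) = -1 → non-residue.
(321/433) = -1 → non-residue.
Total quadratic residues among the 3: 0.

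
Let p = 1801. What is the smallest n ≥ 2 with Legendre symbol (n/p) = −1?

(2/1801) = +1, so 2 is a residue.
(3/1801) = +1, so 3 is a residue.
(4/1801) = +1, so 4 is a residue.
(5/1801) = +1, so 5 is a residue.
(6/1801) = +1, so 6 is a residue.
(7/1801) = +1, so 7 is a residue.
(8/1801) = +1, so 8 is a residue.
(9/1801) = +1, so 9 is a residue.
(10/1801) = +1, so 10 is a residue.
(11/1801) = −1, so 11 is the smallest positive non-residue mod 1801.

11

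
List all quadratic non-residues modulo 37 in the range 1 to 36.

Square k = 1,…,18 (k and 37−k give the same square):
1²=1, 2²=4, 3²=9, 4²=16, 5²=25, 6²=36, 7²≡12, 8²≡27, 9²≡7, 10²≡26, 11²≡10, 12²≡33, 13²≡21, 14²≡11, 15²≡3, 16²≡34, 17²≡30, 18²≡28 (mod 37).
The residues are {1, 3, 4, 7, 9, 10, 11, 12, 16, 21, 25, 26, 27, 28, 30, 33, 34, 36}; the non-residues are the remaining 18 nonzero classes.

2, 5, 6, 8, 13, 14, 15, 17, 18, 19, 20, 22, 23, 24, 29, 31, 32, 35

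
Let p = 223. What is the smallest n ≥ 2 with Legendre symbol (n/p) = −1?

(2/223) = +1, so 2 is a residue.
(3/223) = −1, so 3 is the smallest positive non-residue mod 223.

3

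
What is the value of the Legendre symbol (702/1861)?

1

Pull out 2: since 1861 ≡ 5 (mod 8), (2/1861) = -1.
Reciprocity: 351 ≡ 3 and 1861 ≡ 1 (mod 4), so (351/1861) = +(1861/351).
Reduce top mod 351: now compute (106/351).
Pull out 2: since 351 ≡ 7 (mod 8), (2/351) = +1.
Reciprocity: 53 ≡ 1 and 351 ≡ 3 (mod 4), so (53/351) = +(351/53).
Reduce top mod 53: now compute (33/53).
Reciprocity: 33 ≡ 1 and 53 ≡ 1 (mod 4), so (33/53) = +(53/33).
Reduce top mod 33: now compute (20/33).
Pull out 2^2: since 33 ≡ 1 (mod 8), (2/33) = +1, so (2/33)^2 = +1.
Reciprocity: 5 ≡ 1 and 33 ≡ 1 (mod 4), so (5/33) = +(33/5).
Reduce top mod 5: now compute (3/5).
Reciprocity: 3 ≡ 3 and 5 ≡ 1 (mod 4), so (3/5) = +(5/3).
Reduce top mod 3: now compute (2/3).
Pull out 2: since 3 ≡ 3 (mod 8), (2/3) = -1.
Reached (1/3) = 1. Collecting the sign flips along the way, the symbol is +1.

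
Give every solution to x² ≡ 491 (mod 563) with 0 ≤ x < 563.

123, 440

Since 563 ≡ 3 (mod 4), a square root of 491 is 491^((563+1)/4) = 491^141 mod 563.
Repeated squaring: 491^2≡117, 491^4≡177, 491^8≡364, 491^16≡191, 491^32≡449, 491^64≡47, 491^128≡520 (mod 563).
491^141 = 491^(128+8+4+1) ≡ 440 (mod 563).
Check: 440² = 193600 ≡ 491 (mod 563). The two roots are 123 and 440.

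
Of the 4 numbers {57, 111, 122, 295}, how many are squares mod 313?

2

(57/313) = +1 → QR.
(111/313) = -1 → non-residue.
(122/313) = -1 → non-residue.
(295/313) = +1 → QR.
Total quadratic residues among the 4: 2.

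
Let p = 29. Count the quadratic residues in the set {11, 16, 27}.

(11/29) = -1 → non-residue.
(16/29) = +1 → QR.
(27/29) = -1 → non-residue.
Total quadratic residues among the 3: 1.

1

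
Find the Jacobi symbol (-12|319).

First reduce: -12 ≡ 307 (mod 319).
Reciprocity: 307 ≡ 3 and 319 ≡ 3 (mod 4), so (307/319) = −(319/307).
Reduce top mod 307: now compute (12/307).
Pull out 2^2: since 307 ≡ 3 (mod 8), (2/307) = -1, so (2/307)^2 = +1.
Reciprocity: 3 ≡ 3 and 307 ≡ 3 (mod 4), so (3/307) = −(307/3).
Reduce top mod 3: now compute (1/3).
Reached (1/3) = 1. Collecting the sign flips along the way, the symbol is +1.

1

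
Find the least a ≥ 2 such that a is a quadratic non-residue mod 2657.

(2/2657) = +1, so 2 is a residue.
(3/2657) = −1, so 3 is the smallest positive non-residue mod 2657.

3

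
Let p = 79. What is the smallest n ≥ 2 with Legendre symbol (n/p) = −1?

(2/79) = +1, so 2 is a residue.
(3/79) = −1, so 3 is the smallest positive non-residue mod 79.

3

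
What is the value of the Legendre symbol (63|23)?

Euler's criterion: (63/23) ≡ 17^11 (mod 23).
17^2 ≡ 13 (mod 23)
17^4 ≡ 8 (mod 23)
17^8 ≡ 18 (mod 23)
17^11 = 17^(8+2+1) ≡ 22 (mod 23).
Result is 22 ≡ −1, so (63/23) = −1.

-1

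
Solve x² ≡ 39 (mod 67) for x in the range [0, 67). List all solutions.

21, 46

Since 67 ≡ 3 (mod 4), a square root of 39 is 39^((67+1)/4) = 39^17 mod 67.
Repeated squaring: 39^2≡47, 39^4≡65, 39^8≡4, 39^16≡16 (mod 67).
39^17 = 39^(16+1) ≡ 21 (mod 67).
Check: 21² = 441 ≡ 39 (mod 67). The two roots are 21 and 46.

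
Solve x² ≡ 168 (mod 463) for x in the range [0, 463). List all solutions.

135, 328

Since 463 ≡ 3 (mod 4), a square root of 168 is 168^((463+1)/4) = 168^116 mod 463.
Repeated squaring: 168^2≡444, 168^4≡361, 168^8≡218, 168^16≡298, 168^32≡371, 168^64≡130 (mod 463).
168^116 = 168^(64+32+16+4) ≡ 135 (mod 463).
Check: 135² = 18225 ≡ 168 (mod 463). The two roots are 135 and 328.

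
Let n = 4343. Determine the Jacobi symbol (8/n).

Pull out 2^3: since 4343 ≡ 7 (mod 8), (2/4343) = +1, so (2/4343)^3 = +1.
Reached (1/4343) = 1. Collecting the sign flips along the way, the symbol is +1.

1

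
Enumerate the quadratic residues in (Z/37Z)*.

Square k = 1,…,18 (k and 37−k give the same square):
1²=1, 2²=4, 3²=9, 4²=16, 5²=25, 6²=36, 7²≡12, 8²≡27, 9²≡7, 10²≡26, 11²≡10, 12²≡33, 13²≡21, 14²≡11, 15²≡3, 16²≡34, 17²≡30, 18²≡28 (mod 37).
So the quadratic residues mod 37 are {1, 3, 4, 7, 9, 10, 11, 12, 16, 21, 25, 26, 27, 28, 30, 33, 34, 36}.

1 3 4 7 9 10 11 12 16 21 25 26 27 28 30 33 34 36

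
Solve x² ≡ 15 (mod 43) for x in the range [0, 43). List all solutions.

Since 43 ≡ 3 (mod 4), a square root of 15 is 15^((43+1)/4) = 15^11 mod 43.
Repeated squaring: 15^2≡10, 15^4≡14, 15^8≡24 (mod 43).
15^11 = 15^(8+2+1) ≡ 31 (mod 43).
Check: 31² = 961 ≡ 15 (mod 43). The two roots are 12 and 31.

12, 31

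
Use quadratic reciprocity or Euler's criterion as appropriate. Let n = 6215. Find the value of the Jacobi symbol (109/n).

-1

Reciprocity: 109 ≡ 1 and 6215 ≡ 3 (mod 4), so (109/6215) = +(6215/109).
Reduce top mod 109: now compute (2/109).
Pull out 2: since 109 ≡ 5 (mod 8), (2/109) = -1.
Reached (1/109) = 1. Collecting the sign flips along the way, the symbol is -1.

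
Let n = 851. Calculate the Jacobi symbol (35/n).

-1

Reciprocity: 35 ≡ 3 and 851 ≡ 3 (mod 4), so (35/851) = −(851/35).
Reduce top mod 35: now compute (11/35).
Reciprocity: 11 ≡ 3 and 35 ≡ 3 (mod 4), so (11/35) = −(35/11).
Reduce top mod 11: now compute (2/11).
Pull out 2: since 11 ≡ 3 (mod 8), (2/11) = -1.
Reached (1/11) = 1. Collecting the sign flips along the way, the symbol is -1.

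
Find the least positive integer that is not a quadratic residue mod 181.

2

(2/181) = −1, so 2 is the smallest positive non-residue mod 181.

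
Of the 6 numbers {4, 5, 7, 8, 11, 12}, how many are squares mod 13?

2

(4/13) = +1 → QR.
(5/13) = -1 → non-residue.
(7/13) = -1 → non-residue.
(8/13) = -1 → non-residue.
(11/13) = -1 → non-residue.
(12/13) = +1 → QR.
Total quadratic residues among the 6: 2.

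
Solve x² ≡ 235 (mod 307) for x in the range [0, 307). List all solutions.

34, 273

Since 307 ≡ 3 (mod 4), a square root of 235 is 235^((307+1)/4) = 235^77 mod 307.
Repeated squaring: 235^2≡272, 235^4≡304, 235^8≡9, 235^16≡81, 235^32≡114, 235^64≡102 (mod 307).
235^77 = 235^(64+8+4+1) ≡ 273 (mod 307).
Check: 273² = 74529 ≡ 235 (mod 307). The two roots are 34 and 273.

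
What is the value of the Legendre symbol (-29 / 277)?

First reduce: -29 ≡ 248 (mod 277).
Pull out 2^3: since 277 ≡ 5 (mod 8), (2/277) = -1, so (2/277)^3 = -1.
Reciprocity: 31 ≡ 3 and 277 ≡ 1 (mod 4), so (31/277) = +(277/31).
Reduce top mod 31: now compute (29/31).
Reciprocity: 29 ≡ 1 and 31 ≡ 3 (mod 4), so (29/31) = +(31/29).
Reduce top mod 29: now compute (2/29).
Pull out 2: since 29 ≡ 5 (mod 8), (2/29) = -1.
Reached (1/29) = 1. Collecting the sign flips along the way, the symbol is +1.

1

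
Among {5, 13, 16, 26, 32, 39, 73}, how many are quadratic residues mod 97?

3

(5/97) = -1 → non-residue.
(13/97) = -1 → non-residue.
(16/97) = +1 → QR.
(26/97) = -1 → non-residue.
(32/97) = +1 → QR.
(39/97) = -1 → non-residue.
(73/97) = +1 → QR.
Total quadratic residues among the 7: 3.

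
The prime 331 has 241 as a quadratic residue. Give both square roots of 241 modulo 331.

Since 331 ≡ 3 (mod 4), a square root of 241 is 241^((331+1)/4) = 241^83 mod 331.
Repeated squaring: 241^2≡156, 241^4≡173, 241^8≡139, 241^16≡123, 241^32≡234, 241^64≡141 (mod 331).
241^83 = 241^(64+16+2+1) ≡ 127 (mod 331).
Check: 127² = 16129 ≡ 241 (mod 331). The two roots are 127 and 204.

127, 204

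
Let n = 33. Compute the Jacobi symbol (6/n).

Pull out 2: since 33 ≡ 1 (mod 8), (2/33) = +1.
Reciprocity: 3 ≡ 3 and 33 ≡ 1 (mod 4), so (3/33) = +(33/3).
Reduce top mod 3: now compute (0/3).
Top reduces to 0: gcd > 1, so the symbol is 0.

0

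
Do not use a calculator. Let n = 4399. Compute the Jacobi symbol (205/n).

-1

Reciprocity: 205 ≡ 1 and 4399 ≡ 3 (mod 4), so (205/4399) = +(4399/205).
Reduce top mod 205: now compute (94/205).
Pull out 2: since 205 ≡ 5 (mod 8), (2/205) = -1.
Reciprocity: 47 ≡ 3 and 205 ≡ 1 (mod 4), so (47/205) = +(205/47).
Reduce top mod 47: now compute (17/47).
Reciprocity: 17 ≡ 1 and 47 ≡ 3 (mod 4), so (17/47) = +(47/17).
Reduce top mod 17: now compute (13/17).
Reciprocity: 13 ≡ 1 and 17 ≡ 1 (mod 4), so (13/17) = +(17/13).
Reduce top mod 13: now compute (4/13).
Pull out 2^2: since 13 ≡ 5 (mod 8), (2/13) = -1, so (2/13)^2 = +1.
Reached (1/13) = 1. Collecting the sign flips along the way, the symbol is -1.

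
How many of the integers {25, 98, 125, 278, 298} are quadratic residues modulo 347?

(25/347) = +1 → QR.
(98/347) = -1 → non-residue.
(125/347) = -1 → non-residue.
(278/347) = +1 → QR.
(298/347) = -1 → non-residue.
Total quadratic residues among the 5: 2.

2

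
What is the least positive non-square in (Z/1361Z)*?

3

(2/1361) = +1, so 2 is a residue.
(3/1361) = −1, so 3 is the smallest positive non-residue mod 1361.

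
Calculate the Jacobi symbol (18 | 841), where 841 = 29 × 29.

1

Pull out 2: since 841 ≡ 1 (mod 8), (2/841) = +1.
Reciprocity: 9 ≡ 1 and 841 ≡ 1 (mod 4), so (9/841) = +(841/9).
Reduce top mod 9: now compute (4/9).
Pull out 2^2: since 9 ≡ 1 (mod 8), (2/9) = +1, so (2/9)^2 = +1.
Reached (1/9) = 1. Collecting the sign flips along the way, the symbol is +1.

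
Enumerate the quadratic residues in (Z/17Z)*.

1 2 4 8 9 13 15 16

Square k = 1,…,8 (k and 17−k give the same square):
1²=1, 2²=4, 3²=9, 4²=16, 5²≡8, 6²≡2, 7²≡15, 8²≡13 (mod 17).
So the quadratic residues mod 17 are {1, 2, 4, 8, 9, 13, 15, 16}.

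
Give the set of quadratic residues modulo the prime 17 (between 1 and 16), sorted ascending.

1,2,4,8,9,13,15,16

Square k = 1,…,8 (k and 17−k give the same square):
1²=1, 2²=4, 3²=9, 4²=16, 5²≡8, 6²≡2, 7²≡15, 8²≡13 (mod 17).
So the quadratic residues mod 17 are {1, 2, 4, 8, 9, 13, 15, 16}.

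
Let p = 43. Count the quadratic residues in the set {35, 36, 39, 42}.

2

(35/43) = +1 → QR.
(36/43) = +1 → QR.
(39/43) = -1 → non-residue.
(42/43) = -1 → non-residue.
Total quadratic residues among the 4: 2.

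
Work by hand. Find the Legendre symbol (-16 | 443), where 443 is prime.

-1

Euler's criterion: (-16/443) ≡ 427^221 (mod 443).
427^2 ≡ 256 (mod 443)
427^4 ≡ 415 (mod 443)
427^8 ≡ 341 (mod 443)
427^16 ≡ 215 (mod 443)
427^32 ≡ 153 (mod 443)
427^64 ≡ 373 (mod 443)
427^128 ≡ 27 (mod 443)
427^221 = 427^(128+64+16+8+4+1) ≡ 442 (mod 443).
Result is 442 ≡ −1, so (-16/443) = −1.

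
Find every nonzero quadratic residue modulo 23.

Square k = 1,…,11 (k and 23−k give the same square):
1²=1, 2²=4, 3²=9, 4²=16, 5²≡2, 6²≡13, 7²≡3, 8²≡18, 9²≡12, 10²≡8, 11²≡6 (mod 23).
So the quadratic residues mod 23 are {1, 2, 3, 4, 6, 8, 9, 12, 13, 16, 18}.

1, 2, 3, 4, 6, 8, 9, 12, 13, 16, 18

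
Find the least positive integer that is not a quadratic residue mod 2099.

(2/2099) = −1, so 2 is the smallest positive non-residue mod 2099.

2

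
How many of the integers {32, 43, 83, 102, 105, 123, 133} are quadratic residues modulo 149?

3

(32/149) = -1 → non-residue.
(43/149) = -1 → non-residue.
(83/149) = -1 → non-residue.
(102/149) = +1 → QR.
(105/149) = -1 → non-residue.
(123/149) = +1 → QR.
(133/149) = +1 → QR.
Total quadratic residues among the 7: 3.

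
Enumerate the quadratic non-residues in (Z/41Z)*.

Square k = 1,…,20 (k and 41−k give the same square):
1²=1, 2²=4, 3²=9, 4²=16, 5²=25, 6²=36, 7²≡8, 8²≡23, 9²≡40, 10²≡18, 11²≡39, 12²≡21, 13²≡5, 14²≡32, 15²≡20, 16²≡10, 17²≡2, 18²≡37, 19²≡33, 20²≡31 (mod 41).
The residues are {1, 2, 4, 5, 8, 9, 10, 16, 18, 20, 21, 23, 25, 31, 32, 33, 36, 37, 39, 40}; the non-residues are the remaining 20 nonzero classes.

3, 6, 7, 11, 12, 13, 14, 15, 17, 19, 22, 24, 26, 27, 28, 29, 30, 34, 35, 38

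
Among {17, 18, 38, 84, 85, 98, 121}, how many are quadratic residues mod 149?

(17/149) = +1 → QR.
(18/149) = -1 → non-residue.
(38/149) = -1 → non-residue.
(84/149) = -1 → non-residue.
(85/149) = +1 → QR.
(98/149) = -1 → non-residue.
(121/149) = +1 → QR.
Total quadratic residues among the 7: 3.

3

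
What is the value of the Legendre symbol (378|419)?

Pull out 2: since 419 ≡ 3 (mod 8), (2/419) = -1.
Reciprocity: 189 ≡ 1 and 419 ≡ 3 (mod 4), so (189/419) = +(419/189).
Reduce top mod 189: now compute (41/189).
Reciprocity: 41 ≡ 1 and 189 ≡ 1 (mod 4), so (41/189) = +(189/41).
Reduce top mod 41: now compute (25/41).
Reciprocity: 25 ≡ 1 and 41 ≡ 1 (mod 4), so (25/41) = +(41/25).
Reduce top mod 25: now compute (16/25).
Pull out 2^4: since 25 ≡ 1 (mod 8), (2/25) = +1, so (2/25)^4 = +1.
Reached (1/25) = 1. Collecting the sign flips along the way, the symbol is -1.

-1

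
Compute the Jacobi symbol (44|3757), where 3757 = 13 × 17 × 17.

Pull out 2^2: since 3757 ≡ 5 (mod 8), (2/3757) = -1, so (2/3757)^2 = +1.
Reciprocity: 11 ≡ 3 and 3757 ≡ 1 (mod 4), so (11/3757) = +(3757/11).
Reduce top mod 11: now compute (6/11).
Pull out 2: since 11 ≡ 3 (mod 8), (2/11) = -1.
Reciprocity: 3 ≡ 3 and 11 ≡ 3 (mod 4), so (3/11) = −(11/3).
Reduce top mod 3: now compute (2/3).
Pull out 2: since 3 ≡ 3 (mod 8), (2/3) = -1.
Reached (1/3) = 1. Collecting the sign flips along the way, the symbol is -1.

-1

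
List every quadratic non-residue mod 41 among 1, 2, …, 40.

Square k = 1,…,20 (k and 41−k give the same square):
1²=1, 2²=4, 3²=9, 4²=16, 5²=25, 6²=36, 7²≡8, 8²≡23, 9²≡40, 10²≡18, 11²≡39, 12²≡21, 13²≡5, 14²≡32, 15²≡20, 16²≡10, 17²≡2, 18²≡37, 19²≡33, 20²≡31 (mod 41).
The residues are {1, 2, 4, 5, 8, 9, 10, 16, 18, 20, 21, 23, 25, 31, 32, 33, 36, 37, 39, 40}; the non-residues are the remaining 20 nonzero classes.

3,6,7,11,12,13,14,15,17,19,22,24,26,27,28,29,30,34,35,38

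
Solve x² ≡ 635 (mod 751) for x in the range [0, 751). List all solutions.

212, 539

Since 751 ≡ 3 (mod 4), a square root of 635 is 635^((751+1)/4) = 635^188 mod 751.
Repeated squaring: 635^2≡689, 635^4≡89, 635^8≡411, 635^16≡697, 635^32≡663, 635^64≡234, 635^128≡684 (mod 751).
635^188 = 635^(128+32+16+8+4) ≡ 212 (mod 751).
Check: 212² = 44944 ≡ 635 (mod 751). The two roots are 212 and 539.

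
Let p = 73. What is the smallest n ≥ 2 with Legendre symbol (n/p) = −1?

(2/73) = +1, so 2 is a residue.
(3/73) = +1, so 3 is a residue.
(4/73) = +1, so 4 is a residue.
(5/73) = −1, so 5 is the smallest positive non-residue mod 73.

5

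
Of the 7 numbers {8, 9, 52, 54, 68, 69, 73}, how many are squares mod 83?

(8/83) = -1 → non-residue.
(9/83) = +1 → QR.
(52/83) = -1 → non-residue.
(54/83) = -1 → non-residue.
(68/83) = +1 → QR.
(69/83) = +1 → QR.
(73/83) = -1 → non-residue.
Total quadratic residues among the 7: 3.

3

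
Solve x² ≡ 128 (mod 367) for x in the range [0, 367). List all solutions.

102, 265

Since 367 ≡ 3 (mod 4), a square root of 128 is 128^((367+1)/4) = 128^92 mod 367.
Repeated squaring: 128^2≡236, 128^4≡279, 128^8≡37, 128^16≡268, 128^32≡259, 128^64≡287 (mod 367).
128^92 = 128^(64+16+8+4) ≡ 102 (mod 367).
Check: 102² = 10404 ≡ 128 (mod 367). The two roots are 102 and 265.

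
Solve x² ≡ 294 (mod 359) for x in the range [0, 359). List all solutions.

139, 220

Since 359 ≡ 3 (mod 4), a square root of 294 is 294^((359+1)/4) = 294^90 mod 359.
Repeated squaring: 294^2≡276, 294^4≡68, 294^8≡316, 294^16≡54, 294^32≡44, 294^64≡141 (mod 359).
294^90 = 294^(64+16+8+2) ≡ 220 (mod 359).
Check: 220² = 48400 ≡ 294 (mod 359). The two roots are 139 and 220.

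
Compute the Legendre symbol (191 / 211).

Reciprocity: 191 ≡ 3 and 211 ≡ 3 (mod 4), so (191/211) = −(211/191).
Reduce top mod 191: now compute (20/191).
Pull out 2^2: since 191 ≡ 7 (mod 8), (2/191) = +1, so (2/191)^2 = +1.
Reciprocity: 5 ≡ 1 and 191 ≡ 3 (mod 4), so (5/191) = +(191/5).
Reduce top mod 5: now compute (1/5).
Reached (1/5) = 1. Collecting the sign flips along the way, the symbol is -1.

-1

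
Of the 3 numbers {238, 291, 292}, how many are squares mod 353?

1

(238/353) = -1 → non-residue.
(291/353) = -1 → non-residue.
(292/353) = +1 → QR.
Total quadratic residues among the 3: 1.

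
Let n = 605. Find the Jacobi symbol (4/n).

Pull out 2^2: since 605 ≡ 5 (mod 8), (2/605) = -1, so (2/605)^2 = +1.
Reached (1/605) = 1. Collecting the sign flips along the way, the symbol is +1.

1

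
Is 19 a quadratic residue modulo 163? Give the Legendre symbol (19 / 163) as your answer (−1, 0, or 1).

-1

Reciprocity: 19 ≡ 3 and 163 ≡ 3 (mod 4), so (19/163) = −(163/19).
Reduce top mod 19: now compute (11/19).
Reciprocity: 11 ≡ 3 and 19 ≡ 3 (mod 4), so (11/19) = −(19/11).
Reduce top mod 11: now compute (8/11).
Pull out 2^3: since 11 ≡ 3 (mod 8), (2/11) = -1, so (2/11)^3 = -1.
Reached (1/11) = 1. Collecting the sign flips along the way, the symbol is -1.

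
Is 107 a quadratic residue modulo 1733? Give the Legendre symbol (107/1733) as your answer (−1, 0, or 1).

Reciprocity: 107 ≡ 3 and 1733 ≡ 1 (mod 4), so (107/1733) = +(1733/107).
Reduce top mod 107: now compute (21/107).
Reciprocity: 21 ≡ 1 and 107 ≡ 3 (mod 4), so (21/107) = +(107/21).
Reduce top mod 21: now compute (2/21).
Pull out 2: since 21 ≡ 5 (mod 8), (2/21) = -1.
Reached (1/21) = 1. Collecting the sign flips along the way, the symbol is -1.

-1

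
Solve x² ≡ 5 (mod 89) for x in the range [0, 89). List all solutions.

19, 70

89 ≡ 1 (mod 4), so we find a root by search.
Trying successive values, 19² = 361 ≡ 5 (mod 89). The other root is 89 − 19 = 70.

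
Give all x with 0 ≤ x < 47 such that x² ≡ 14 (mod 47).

22, 25

Since 47 ≡ 3 (mod 4), a square root of 14 is 14^((47+1)/4) = 14^12 mod 47.
Repeated squaring: 14^2≡8, 14^4≡17, 14^8≡7 (mod 47).
14^12 = 14^(8+4) ≡ 25 (mod 47).
Check: 25² = 625 ≡ 14 (mod 47). The two roots are 22 and 25.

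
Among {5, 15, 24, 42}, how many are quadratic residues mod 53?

(5/53) = -1 → non-residue.
(15/53) = +1 → QR.
(24/53) = +1 → QR.
(42/53) = +1 → QR.
Total quadratic residues among the 4: 3.

3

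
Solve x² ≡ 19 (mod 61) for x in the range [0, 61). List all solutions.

61 ≡ 1 (mod 4), so we find a root by search.
Trying successive values, 18² = 324 ≡ 19 (mod 61). The other root is 61 − 18 = 43.

18, 43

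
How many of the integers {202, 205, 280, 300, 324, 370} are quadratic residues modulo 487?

3

(202/487) = -1 → non-residue.
(205/487) = -1 → non-residue.
(280/487) = +1 → QR.
(300/487) = -1 → non-residue.
(324/487) = +1 → QR.
(370/487) = +1 → QR.
Total quadratic residues among the 6: 3.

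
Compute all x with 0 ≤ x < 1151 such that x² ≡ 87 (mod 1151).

454, 697

Since 1151 ≡ 3 (mod 4), a square root of 87 is 87^((1151+1)/4) = 87^288 mod 1151.
Repeated squaring: 87^2≡663, 87^4≡1038, 87^8≡108, 87^16≡154, 87^32≡696, 87^64≡996, 87^128≡1005, 87^256≡598 (mod 1151).
87^288 = 87^(256+32) ≡ 697 (mod 1151).
Check: 697² = 485809 ≡ 87 (mod 1151). The two roots are 454 and 697.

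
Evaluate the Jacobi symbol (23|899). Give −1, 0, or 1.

Reciprocity: 23 ≡ 3 and 899 ≡ 3 (mod 4), so (23/899) = −(899/23).
Reduce top mod 23: now compute (2/23).
Pull out 2: since 23 ≡ 7 (mod 8), (2/23) = +1.
Reached (1/23) = 1. Collecting the sign flips along the way, the symbol is -1.

-1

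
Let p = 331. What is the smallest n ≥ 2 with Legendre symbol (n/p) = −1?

2

(2/331) = −1, so 2 is the smallest positive non-residue mod 331.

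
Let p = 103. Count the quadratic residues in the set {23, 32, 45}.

2

(23/103) = +1 → QR.
(32/103) = +1 → QR.
(45/103) = -1 → non-residue.
Total quadratic residues among the 3: 2.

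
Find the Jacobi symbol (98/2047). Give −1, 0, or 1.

1

Pull out 2: since 2047 ≡ 7 (mod 8), (2/2047) = +1.
Reciprocity: 49 ≡ 1 and 2047 ≡ 3 (mod 4), so (49/2047) = +(2047/49).
Reduce top mod 49: now compute (38/49).
Pull out 2: since 49 ≡ 1 (mod 8), (2/49) = +1.
Reciprocity: 19 ≡ 3 and 49 ≡ 1 (mod 4), so (19/49) = +(49/19).
Reduce top mod 19: now compute (11/19).
Reciprocity: 11 ≡ 3 and 19 ≡ 3 (mod 4), so (11/19) = −(19/11).
Reduce top mod 11: now compute (8/11).
Pull out 2^3: since 11 ≡ 3 (mod 8), (2/11) = -1, so (2/11)^3 = -1.
Reached (1/11) = 1. Collecting the sign flips along the way, the symbol is +1.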